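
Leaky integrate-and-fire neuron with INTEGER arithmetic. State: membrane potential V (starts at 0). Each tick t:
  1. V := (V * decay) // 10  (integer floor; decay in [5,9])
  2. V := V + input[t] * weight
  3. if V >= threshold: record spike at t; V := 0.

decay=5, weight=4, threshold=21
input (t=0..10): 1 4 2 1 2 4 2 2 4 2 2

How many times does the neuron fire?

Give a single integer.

t=0: input=1 -> V=4
t=1: input=4 -> V=18
t=2: input=2 -> V=17
t=3: input=1 -> V=12
t=4: input=2 -> V=14
t=5: input=4 -> V=0 FIRE
t=6: input=2 -> V=8
t=7: input=2 -> V=12
t=8: input=4 -> V=0 FIRE
t=9: input=2 -> V=8
t=10: input=2 -> V=12

Answer: 2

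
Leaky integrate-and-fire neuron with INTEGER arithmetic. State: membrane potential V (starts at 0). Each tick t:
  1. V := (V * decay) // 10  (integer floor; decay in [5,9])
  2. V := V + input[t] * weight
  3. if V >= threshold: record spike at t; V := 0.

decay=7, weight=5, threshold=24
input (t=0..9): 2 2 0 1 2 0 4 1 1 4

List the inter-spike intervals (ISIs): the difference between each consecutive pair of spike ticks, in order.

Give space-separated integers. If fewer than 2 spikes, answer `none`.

t=0: input=2 -> V=10
t=1: input=2 -> V=17
t=2: input=0 -> V=11
t=3: input=1 -> V=12
t=4: input=2 -> V=18
t=5: input=0 -> V=12
t=6: input=4 -> V=0 FIRE
t=7: input=1 -> V=5
t=8: input=1 -> V=8
t=9: input=4 -> V=0 FIRE

Answer: 3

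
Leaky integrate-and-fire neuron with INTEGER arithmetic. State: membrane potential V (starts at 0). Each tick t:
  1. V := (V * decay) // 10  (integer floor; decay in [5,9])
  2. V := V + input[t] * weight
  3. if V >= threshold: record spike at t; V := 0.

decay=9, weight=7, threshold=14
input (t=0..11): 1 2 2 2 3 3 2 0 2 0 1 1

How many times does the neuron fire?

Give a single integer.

Answer: 7

Derivation:
t=0: input=1 -> V=7
t=1: input=2 -> V=0 FIRE
t=2: input=2 -> V=0 FIRE
t=3: input=2 -> V=0 FIRE
t=4: input=3 -> V=0 FIRE
t=5: input=3 -> V=0 FIRE
t=6: input=2 -> V=0 FIRE
t=7: input=0 -> V=0
t=8: input=2 -> V=0 FIRE
t=9: input=0 -> V=0
t=10: input=1 -> V=7
t=11: input=1 -> V=13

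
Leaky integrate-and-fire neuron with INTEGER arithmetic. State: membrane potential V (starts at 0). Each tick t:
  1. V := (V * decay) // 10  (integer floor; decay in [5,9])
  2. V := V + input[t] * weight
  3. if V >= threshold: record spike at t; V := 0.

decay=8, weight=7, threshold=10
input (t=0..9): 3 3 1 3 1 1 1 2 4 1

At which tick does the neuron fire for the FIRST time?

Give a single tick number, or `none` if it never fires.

Answer: 0

Derivation:
t=0: input=3 -> V=0 FIRE
t=1: input=3 -> V=0 FIRE
t=2: input=1 -> V=7
t=3: input=3 -> V=0 FIRE
t=4: input=1 -> V=7
t=5: input=1 -> V=0 FIRE
t=6: input=1 -> V=7
t=7: input=2 -> V=0 FIRE
t=8: input=4 -> V=0 FIRE
t=9: input=1 -> V=7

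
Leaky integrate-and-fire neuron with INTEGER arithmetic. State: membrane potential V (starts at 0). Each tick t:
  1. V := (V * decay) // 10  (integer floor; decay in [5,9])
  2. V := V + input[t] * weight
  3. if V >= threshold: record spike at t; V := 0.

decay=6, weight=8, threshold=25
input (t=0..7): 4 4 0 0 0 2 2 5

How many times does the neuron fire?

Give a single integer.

Answer: 4

Derivation:
t=0: input=4 -> V=0 FIRE
t=1: input=4 -> V=0 FIRE
t=2: input=0 -> V=0
t=3: input=0 -> V=0
t=4: input=0 -> V=0
t=5: input=2 -> V=16
t=6: input=2 -> V=0 FIRE
t=7: input=5 -> V=0 FIRE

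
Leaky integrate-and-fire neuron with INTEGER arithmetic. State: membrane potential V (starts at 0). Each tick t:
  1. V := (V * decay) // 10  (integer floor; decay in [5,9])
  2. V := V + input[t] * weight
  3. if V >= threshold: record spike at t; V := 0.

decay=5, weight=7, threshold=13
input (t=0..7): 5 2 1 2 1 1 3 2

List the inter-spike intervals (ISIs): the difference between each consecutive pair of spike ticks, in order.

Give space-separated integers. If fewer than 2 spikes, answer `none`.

t=0: input=5 -> V=0 FIRE
t=1: input=2 -> V=0 FIRE
t=2: input=1 -> V=7
t=3: input=2 -> V=0 FIRE
t=4: input=1 -> V=7
t=5: input=1 -> V=10
t=6: input=3 -> V=0 FIRE
t=7: input=2 -> V=0 FIRE

Answer: 1 2 3 1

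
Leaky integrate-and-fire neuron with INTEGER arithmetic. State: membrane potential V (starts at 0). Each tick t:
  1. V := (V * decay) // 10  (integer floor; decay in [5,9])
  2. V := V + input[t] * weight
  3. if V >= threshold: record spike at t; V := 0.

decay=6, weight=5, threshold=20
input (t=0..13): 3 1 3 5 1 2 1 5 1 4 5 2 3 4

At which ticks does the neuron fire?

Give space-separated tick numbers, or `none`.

Answer: 2 3 7 9 10 12 13

Derivation:
t=0: input=3 -> V=15
t=1: input=1 -> V=14
t=2: input=3 -> V=0 FIRE
t=3: input=5 -> V=0 FIRE
t=4: input=1 -> V=5
t=5: input=2 -> V=13
t=6: input=1 -> V=12
t=7: input=5 -> V=0 FIRE
t=8: input=1 -> V=5
t=9: input=4 -> V=0 FIRE
t=10: input=5 -> V=0 FIRE
t=11: input=2 -> V=10
t=12: input=3 -> V=0 FIRE
t=13: input=4 -> V=0 FIRE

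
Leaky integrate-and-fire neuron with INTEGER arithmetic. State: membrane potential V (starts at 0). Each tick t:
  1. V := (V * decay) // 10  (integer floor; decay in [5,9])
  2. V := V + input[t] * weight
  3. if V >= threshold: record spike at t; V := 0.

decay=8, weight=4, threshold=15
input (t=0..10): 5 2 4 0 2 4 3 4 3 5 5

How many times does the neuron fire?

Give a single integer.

Answer: 6

Derivation:
t=0: input=5 -> V=0 FIRE
t=1: input=2 -> V=8
t=2: input=4 -> V=0 FIRE
t=3: input=0 -> V=0
t=4: input=2 -> V=8
t=5: input=4 -> V=0 FIRE
t=6: input=3 -> V=12
t=7: input=4 -> V=0 FIRE
t=8: input=3 -> V=12
t=9: input=5 -> V=0 FIRE
t=10: input=5 -> V=0 FIRE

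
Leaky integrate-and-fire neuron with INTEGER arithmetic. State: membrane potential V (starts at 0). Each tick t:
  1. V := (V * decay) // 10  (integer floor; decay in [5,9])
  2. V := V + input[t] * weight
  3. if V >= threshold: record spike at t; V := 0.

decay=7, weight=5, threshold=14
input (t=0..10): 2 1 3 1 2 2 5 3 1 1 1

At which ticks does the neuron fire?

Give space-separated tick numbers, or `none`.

t=0: input=2 -> V=10
t=1: input=1 -> V=12
t=2: input=3 -> V=0 FIRE
t=3: input=1 -> V=5
t=4: input=2 -> V=13
t=5: input=2 -> V=0 FIRE
t=6: input=5 -> V=0 FIRE
t=7: input=3 -> V=0 FIRE
t=8: input=1 -> V=5
t=9: input=1 -> V=8
t=10: input=1 -> V=10

Answer: 2 5 6 7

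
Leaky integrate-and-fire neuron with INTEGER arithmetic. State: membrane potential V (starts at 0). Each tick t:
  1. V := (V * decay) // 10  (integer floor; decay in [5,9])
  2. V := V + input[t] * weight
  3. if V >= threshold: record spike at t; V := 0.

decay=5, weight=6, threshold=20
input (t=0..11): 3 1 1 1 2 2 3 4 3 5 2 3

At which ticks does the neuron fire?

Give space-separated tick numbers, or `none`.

Answer: 5 7 9 11

Derivation:
t=0: input=3 -> V=18
t=1: input=1 -> V=15
t=2: input=1 -> V=13
t=3: input=1 -> V=12
t=4: input=2 -> V=18
t=5: input=2 -> V=0 FIRE
t=6: input=3 -> V=18
t=7: input=4 -> V=0 FIRE
t=8: input=3 -> V=18
t=9: input=5 -> V=0 FIRE
t=10: input=2 -> V=12
t=11: input=3 -> V=0 FIRE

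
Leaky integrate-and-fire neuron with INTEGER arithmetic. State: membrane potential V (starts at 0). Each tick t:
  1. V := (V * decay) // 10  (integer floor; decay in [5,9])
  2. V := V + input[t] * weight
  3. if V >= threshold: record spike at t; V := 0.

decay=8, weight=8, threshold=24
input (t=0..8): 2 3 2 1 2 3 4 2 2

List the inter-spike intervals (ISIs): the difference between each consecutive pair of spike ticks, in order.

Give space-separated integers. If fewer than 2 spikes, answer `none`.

Answer: 3 1 1 2

Derivation:
t=0: input=2 -> V=16
t=1: input=3 -> V=0 FIRE
t=2: input=2 -> V=16
t=3: input=1 -> V=20
t=4: input=2 -> V=0 FIRE
t=5: input=3 -> V=0 FIRE
t=6: input=4 -> V=0 FIRE
t=7: input=2 -> V=16
t=8: input=2 -> V=0 FIRE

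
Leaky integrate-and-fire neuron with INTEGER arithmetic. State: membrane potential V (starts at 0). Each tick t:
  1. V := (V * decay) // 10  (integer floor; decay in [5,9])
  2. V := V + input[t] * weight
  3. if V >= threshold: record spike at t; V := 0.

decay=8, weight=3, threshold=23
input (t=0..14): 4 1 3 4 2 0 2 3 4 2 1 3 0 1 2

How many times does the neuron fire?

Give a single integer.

t=0: input=4 -> V=12
t=1: input=1 -> V=12
t=2: input=3 -> V=18
t=3: input=4 -> V=0 FIRE
t=4: input=2 -> V=6
t=5: input=0 -> V=4
t=6: input=2 -> V=9
t=7: input=3 -> V=16
t=8: input=4 -> V=0 FIRE
t=9: input=2 -> V=6
t=10: input=1 -> V=7
t=11: input=3 -> V=14
t=12: input=0 -> V=11
t=13: input=1 -> V=11
t=14: input=2 -> V=14

Answer: 2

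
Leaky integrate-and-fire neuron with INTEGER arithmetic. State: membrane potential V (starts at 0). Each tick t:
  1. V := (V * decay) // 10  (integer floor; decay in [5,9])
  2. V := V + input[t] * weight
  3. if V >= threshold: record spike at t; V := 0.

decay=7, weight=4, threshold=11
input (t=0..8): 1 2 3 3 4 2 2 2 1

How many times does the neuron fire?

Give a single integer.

Answer: 4

Derivation:
t=0: input=1 -> V=4
t=1: input=2 -> V=10
t=2: input=3 -> V=0 FIRE
t=3: input=3 -> V=0 FIRE
t=4: input=4 -> V=0 FIRE
t=5: input=2 -> V=8
t=6: input=2 -> V=0 FIRE
t=7: input=2 -> V=8
t=8: input=1 -> V=9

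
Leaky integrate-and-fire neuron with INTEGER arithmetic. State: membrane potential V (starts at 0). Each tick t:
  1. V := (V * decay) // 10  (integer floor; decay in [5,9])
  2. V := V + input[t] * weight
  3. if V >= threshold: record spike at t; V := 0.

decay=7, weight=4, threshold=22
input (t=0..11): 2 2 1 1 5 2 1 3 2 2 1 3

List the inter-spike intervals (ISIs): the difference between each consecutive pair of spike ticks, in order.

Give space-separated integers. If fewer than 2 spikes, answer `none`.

Answer: 5

Derivation:
t=0: input=2 -> V=8
t=1: input=2 -> V=13
t=2: input=1 -> V=13
t=3: input=1 -> V=13
t=4: input=5 -> V=0 FIRE
t=5: input=2 -> V=8
t=6: input=1 -> V=9
t=7: input=3 -> V=18
t=8: input=2 -> V=20
t=9: input=2 -> V=0 FIRE
t=10: input=1 -> V=4
t=11: input=3 -> V=14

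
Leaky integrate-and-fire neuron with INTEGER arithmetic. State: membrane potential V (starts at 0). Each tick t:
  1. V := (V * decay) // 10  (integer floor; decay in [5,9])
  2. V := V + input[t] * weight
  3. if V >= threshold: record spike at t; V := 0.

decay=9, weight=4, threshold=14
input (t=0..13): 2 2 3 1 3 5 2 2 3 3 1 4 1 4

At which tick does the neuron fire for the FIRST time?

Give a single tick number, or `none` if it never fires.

t=0: input=2 -> V=8
t=1: input=2 -> V=0 FIRE
t=2: input=3 -> V=12
t=3: input=1 -> V=0 FIRE
t=4: input=3 -> V=12
t=5: input=5 -> V=0 FIRE
t=6: input=2 -> V=8
t=7: input=2 -> V=0 FIRE
t=8: input=3 -> V=12
t=9: input=3 -> V=0 FIRE
t=10: input=1 -> V=4
t=11: input=4 -> V=0 FIRE
t=12: input=1 -> V=4
t=13: input=4 -> V=0 FIRE

Answer: 1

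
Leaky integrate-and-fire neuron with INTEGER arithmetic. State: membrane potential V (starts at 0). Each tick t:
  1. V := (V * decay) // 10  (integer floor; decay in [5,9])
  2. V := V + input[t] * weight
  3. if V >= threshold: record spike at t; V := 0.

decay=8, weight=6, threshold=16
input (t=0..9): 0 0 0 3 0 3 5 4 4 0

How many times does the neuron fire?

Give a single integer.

t=0: input=0 -> V=0
t=1: input=0 -> V=0
t=2: input=0 -> V=0
t=3: input=3 -> V=0 FIRE
t=4: input=0 -> V=0
t=5: input=3 -> V=0 FIRE
t=6: input=5 -> V=0 FIRE
t=7: input=4 -> V=0 FIRE
t=8: input=4 -> V=0 FIRE
t=9: input=0 -> V=0

Answer: 5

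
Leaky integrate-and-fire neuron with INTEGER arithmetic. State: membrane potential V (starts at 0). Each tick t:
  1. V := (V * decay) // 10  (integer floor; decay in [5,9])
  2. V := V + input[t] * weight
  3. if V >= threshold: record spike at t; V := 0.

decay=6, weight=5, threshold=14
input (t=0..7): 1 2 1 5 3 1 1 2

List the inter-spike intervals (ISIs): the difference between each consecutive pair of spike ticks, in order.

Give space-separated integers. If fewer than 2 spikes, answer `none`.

Answer: 1 3

Derivation:
t=0: input=1 -> V=5
t=1: input=2 -> V=13
t=2: input=1 -> V=12
t=3: input=5 -> V=0 FIRE
t=4: input=3 -> V=0 FIRE
t=5: input=1 -> V=5
t=6: input=1 -> V=8
t=7: input=2 -> V=0 FIRE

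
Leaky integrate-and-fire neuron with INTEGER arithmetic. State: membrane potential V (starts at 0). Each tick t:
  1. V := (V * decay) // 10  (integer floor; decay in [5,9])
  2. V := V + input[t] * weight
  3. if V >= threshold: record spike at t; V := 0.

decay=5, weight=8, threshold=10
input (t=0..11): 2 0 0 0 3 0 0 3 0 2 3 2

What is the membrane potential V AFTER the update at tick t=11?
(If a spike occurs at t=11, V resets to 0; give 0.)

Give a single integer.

Answer: 0

Derivation:
t=0: input=2 -> V=0 FIRE
t=1: input=0 -> V=0
t=2: input=0 -> V=0
t=3: input=0 -> V=0
t=4: input=3 -> V=0 FIRE
t=5: input=0 -> V=0
t=6: input=0 -> V=0
t=7: input=3 -> V=0 FIRE
t=8: input=0 -> V=0
t=9: input=2 -> V=0 FIRE
t=10: input=3 -> V=0 FIRE
t=11: input=2 -> V=0 FIRE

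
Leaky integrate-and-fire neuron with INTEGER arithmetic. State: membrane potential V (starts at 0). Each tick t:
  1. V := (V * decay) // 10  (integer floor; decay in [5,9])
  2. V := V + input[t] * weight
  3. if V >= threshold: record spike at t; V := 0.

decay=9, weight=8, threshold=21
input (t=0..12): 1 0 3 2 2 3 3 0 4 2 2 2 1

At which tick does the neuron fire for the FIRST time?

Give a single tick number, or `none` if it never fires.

Answer: 2

Derivation:
t=0: input=1 -> V=8
t=1: input=0 -> V=7
t=2: input=3 -> V=0 FIRE
t=3: input=2 -> V=16
t=4: input=2 -> V=0 FIRE
t=5: input=3 -> V=0 FIRE
t=6: input=3 -> V=0 FIRE
t=7: input=0 -> V=0
t=8: input=4 -> V=0 FIRE
t=9: input=2 -> V=16
t=10: input=2 -> V=0 FIRE
t=11: input=2 -> V=16
t=12: input=1 -> V=0 FIRE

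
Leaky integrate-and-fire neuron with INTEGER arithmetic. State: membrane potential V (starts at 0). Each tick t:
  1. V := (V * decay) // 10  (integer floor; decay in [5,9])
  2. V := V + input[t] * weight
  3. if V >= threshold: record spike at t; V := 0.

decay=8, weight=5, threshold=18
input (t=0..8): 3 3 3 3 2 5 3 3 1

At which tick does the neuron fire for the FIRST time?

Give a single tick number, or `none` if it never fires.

Answer: 1

Derivation:
t=0: input=3 -> V=15
t=1: input=3 -> V=0 FIRE
t=2: input=3 -> V=15
t=3: input=3 -> V=0 FIRE
t=4: input=2 -> V=10
t=5: input=5 -> V=0 FIRE
t=6: input=3 -> V=15
t=7: input=3 -> V=0 FIRE
t=8: input=1 -> V=5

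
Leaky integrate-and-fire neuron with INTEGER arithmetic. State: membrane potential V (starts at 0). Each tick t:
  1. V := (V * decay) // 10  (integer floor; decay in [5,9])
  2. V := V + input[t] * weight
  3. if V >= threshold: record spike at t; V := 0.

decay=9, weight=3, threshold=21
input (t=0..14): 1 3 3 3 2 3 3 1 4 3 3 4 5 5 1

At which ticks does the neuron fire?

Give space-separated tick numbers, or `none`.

t=0: input=1 -> V=3
t=1: input=3 -> V=11
t=2: input=3 -> V=18
t=3: input=3 -> V=0 FIRE
t=4: input=2 -> V=6
t=5: input=3 -> V=14
t=6: input=3 -> V=0 FIRE
t=7: input=1 -> V=3
t=8: input=4 -> V=14
t=9: input=3 -> V=0 FIRE
t=10: input=3 -> V=9
t=11: input=4 -> V=20
t=12: input=5 -> V=0 FIRE
t=13: input=5 -> V=15
t=14: input=1 -> V=16

Answer: 3 6 9 12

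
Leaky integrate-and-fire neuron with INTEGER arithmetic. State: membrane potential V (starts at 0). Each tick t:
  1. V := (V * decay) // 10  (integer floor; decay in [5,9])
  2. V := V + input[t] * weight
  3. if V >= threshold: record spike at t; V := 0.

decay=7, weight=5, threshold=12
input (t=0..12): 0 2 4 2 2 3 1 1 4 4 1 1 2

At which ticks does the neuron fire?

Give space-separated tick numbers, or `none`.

t=0: input=0 -> V=0
t=1: input=2 -> V=10
t=2: input=4 -> V=0 FIRE
t=3: input=2 -> V=10
t=4: input=2 -> V=0 FIRE
t=5: input=3 -> V=0 FIRE
t=6: input=1 -> V=5
t=7: input=1 -> V=8
t=8: input=4 -> V=0 FIRE
t=9: input=4 -> V=0 FIRE
t=10: input=1 -> V=5
t=11: input=1 -> V=8
t=12: input=2 -> V=0 FIRE

Answer: 2 4 5 8 9 12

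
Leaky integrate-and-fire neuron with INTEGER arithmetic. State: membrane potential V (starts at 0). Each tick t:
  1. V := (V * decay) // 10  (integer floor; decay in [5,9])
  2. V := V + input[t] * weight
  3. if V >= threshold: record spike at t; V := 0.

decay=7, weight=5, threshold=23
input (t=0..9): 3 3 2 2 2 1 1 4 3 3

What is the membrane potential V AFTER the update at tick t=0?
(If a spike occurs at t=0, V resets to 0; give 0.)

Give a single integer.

t=0: input=3 -> V=15
t=1: input=3 -> V=0 FIRE
t=2: input=2 -> V=10
t=3: input=2 -> V=17
t=4: input=2 -> V=21
t=5: input=1 -> V=19
t=6: input=1 -> V=18
t=7: input=4 -> V=0 FIRE
t=8: input=3 -> V=15
t=9: input=3 -> V=0 FIRE

Answer: 15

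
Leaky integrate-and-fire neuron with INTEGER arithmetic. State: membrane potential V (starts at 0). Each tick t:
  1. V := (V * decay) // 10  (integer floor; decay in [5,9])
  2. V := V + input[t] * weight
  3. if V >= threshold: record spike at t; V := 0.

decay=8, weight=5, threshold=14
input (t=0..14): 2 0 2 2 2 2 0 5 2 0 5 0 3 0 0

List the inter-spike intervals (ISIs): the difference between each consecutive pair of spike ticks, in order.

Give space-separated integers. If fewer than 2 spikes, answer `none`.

Answer: 2 3 3 2

Derivation:
t=0: input=2 -> V=10
t=1: input=0 -> V=8
t=2: input=2 -> V=0 FIRE
t=3: input=2 -> V=10
t=4: input=2 -> V=0 FIRE
t=5: input=2 -> V=10
t=6: input=0 -> V=8
t=7: input=5 -> V=0 FIRE
t=8: input=2 -> V=10
t=9: input=0 -> V=8
t=10: input=5 -> V=0 FIRE
t=11: input=0 -> V=0
t=12: input=3 -> V=0 FIRE
t=13: input=0 -> V=0
t=14: input=0 -> V=0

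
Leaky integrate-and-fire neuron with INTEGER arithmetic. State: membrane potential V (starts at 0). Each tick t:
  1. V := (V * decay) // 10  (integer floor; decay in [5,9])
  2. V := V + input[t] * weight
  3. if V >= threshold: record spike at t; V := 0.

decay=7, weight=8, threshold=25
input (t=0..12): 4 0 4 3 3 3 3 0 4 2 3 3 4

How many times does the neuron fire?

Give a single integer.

Answer: 7

Derivation:
t=0: input=4 -> V=0 FIRE
t=1: input=0 -> V=0
t=2: input=4 -> V=0 FIRE
t=3: input=3 -> V=24
t=4: input=3 -> V=0 FIRE
t=5: input=3 -> V=24
t=6: input=3 -> V=0 FIRE
t=7: input=0 -> V=0
t=8: input=4 -> V=0 FIRE
t=9: input=2 -> V=16
t=10: input=3 -> V=0 FIRE
t=11: input=3 -> V=24
t=12: input=4 -> V=0 FIRE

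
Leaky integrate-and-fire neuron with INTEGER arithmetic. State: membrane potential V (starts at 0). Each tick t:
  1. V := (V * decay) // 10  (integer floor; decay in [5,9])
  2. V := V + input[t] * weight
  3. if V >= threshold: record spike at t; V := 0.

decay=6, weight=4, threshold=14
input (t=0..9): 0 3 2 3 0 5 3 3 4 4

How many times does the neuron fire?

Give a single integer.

Answer: 5

Derivation:
t=0: input=0 -> V=0
t=1: input=3 -> V=12
t=2: input=2 -> V=0 FIRE
t=3: input=3 -> V=12
t=4: input=0 -> V=7
t=5: input=5 -> V=0 FIRE
t=6: input=3 -> V=12
t=7: input=3 -> V=0 FIRE
t=8: input=4 -> V=0 FIRE
t=9: input=4 -> V=0 FIRE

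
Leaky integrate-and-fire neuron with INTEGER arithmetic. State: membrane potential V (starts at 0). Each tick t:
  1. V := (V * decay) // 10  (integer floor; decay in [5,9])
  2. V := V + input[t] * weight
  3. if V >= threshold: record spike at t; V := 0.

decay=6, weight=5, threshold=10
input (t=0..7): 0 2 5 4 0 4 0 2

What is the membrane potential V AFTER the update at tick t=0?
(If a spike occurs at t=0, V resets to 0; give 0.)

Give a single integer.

Answer: 0

Derivation:
t=0: input=0 -> V=0
t=1: input=2 -> V=0 FIRE
t=2: input=5 -> V=0 FIRE
t=3: input=4 -> V=0 FIRE
t=4: input=0 -> V=0
t=5: input=4 -> V=0 FIRE
t=6: input=0 -> V=0
t=7: input=2 -> V=0 FIRE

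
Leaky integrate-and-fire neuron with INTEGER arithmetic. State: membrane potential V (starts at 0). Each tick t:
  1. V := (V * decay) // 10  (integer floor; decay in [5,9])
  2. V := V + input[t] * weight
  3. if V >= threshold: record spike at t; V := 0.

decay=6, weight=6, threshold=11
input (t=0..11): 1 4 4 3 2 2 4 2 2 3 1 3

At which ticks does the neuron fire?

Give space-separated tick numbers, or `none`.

t=0: input=1 -> V=6
t=1: input=4 -> V=0 FIRE
t=2: input=4 -> V=0 FIRE
t=3: input=3 -> V=0 FIRE
t=4: input=2 -> V=0 FIRE
t=5: input=2 -> V=0 FIRE
t=6: input=4 -> V=0 FIRE
t=7: input=2 -> V=0 FIRE
t=8: input=2 -> V=0 FIRE
t=9: input=3 -> V=0 FIRE
t=10: input=1 -> V=6
t=11: input=3 -> V=0 FIRE

Answer: 1 2 3 4 5 6 7 8 9 11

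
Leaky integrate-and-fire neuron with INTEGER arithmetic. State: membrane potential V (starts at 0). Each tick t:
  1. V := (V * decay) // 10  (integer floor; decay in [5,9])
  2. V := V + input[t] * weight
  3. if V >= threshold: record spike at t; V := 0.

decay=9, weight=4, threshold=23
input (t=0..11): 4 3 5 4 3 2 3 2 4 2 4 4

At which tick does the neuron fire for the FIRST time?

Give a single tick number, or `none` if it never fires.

Answer: 1

Derivation:
t=0: input=4 -> V=16
t=1: input=3 -> V=0 FIRE
t=2: input=5 -> V=20
t=3: input=4 -> V=0 FIRE
t=4: input=3 -> V=12
t=5: input=2 -> V=18
t=6: input=3 -> V=0 FIRE
t=7: input=2 -> V=8
t=8: input=4 -> V=0 FIRE
t=9: input=2 -> V=8
t=10: input=4 -> V=0 FIRE
t=11: input=4 -> V=16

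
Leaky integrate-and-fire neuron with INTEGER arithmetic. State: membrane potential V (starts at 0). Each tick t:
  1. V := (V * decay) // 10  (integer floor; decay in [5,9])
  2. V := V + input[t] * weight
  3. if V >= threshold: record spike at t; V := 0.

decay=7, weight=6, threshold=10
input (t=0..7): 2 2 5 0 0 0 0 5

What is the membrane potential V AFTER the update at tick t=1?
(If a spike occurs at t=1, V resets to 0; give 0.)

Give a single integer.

t=0: input=2 -> V=0 FIRE
t=1: input=2 -> V=0 FIRE
t=2: input=5 -> V=0 FIRE
t=3: input=0 -> V=0
t=4: input=0 -> V=0
t=5: input=0 -> V=0
t=6: input=0 -> V=0
t=7: input=5 -> V=0 FIRE

Answer: 0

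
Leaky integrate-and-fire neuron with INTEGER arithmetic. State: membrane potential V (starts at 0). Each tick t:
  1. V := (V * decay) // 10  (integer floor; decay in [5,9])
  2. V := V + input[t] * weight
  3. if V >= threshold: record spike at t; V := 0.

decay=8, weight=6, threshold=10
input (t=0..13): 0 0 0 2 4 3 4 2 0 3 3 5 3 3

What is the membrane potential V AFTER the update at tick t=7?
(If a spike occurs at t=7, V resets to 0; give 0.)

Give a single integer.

Answer: 0

Derivation:
t=0: input=0 -> V=0
t=1: input=0 -> V=0
t=2: input=0 -> V=0
t=3: input=2 -> V=0 FIRE
t=4: input=4 -> V=0 FIRE
t=5: input=3 -> V=0 FIRE
t=6: input=4 -> V=0 FIRE
t=7: input=2 -> V=0 FIRE
t=8: input=0 -> V=0
t=9: input=3 -> V=0 FIRE
t=10: input=3 -> V=0 FIRE
t=11: input=5 -> V=0 FIRE
t=12: input=3 -> V=0 FIRE
t=13: input=3 -> V=0 FIRE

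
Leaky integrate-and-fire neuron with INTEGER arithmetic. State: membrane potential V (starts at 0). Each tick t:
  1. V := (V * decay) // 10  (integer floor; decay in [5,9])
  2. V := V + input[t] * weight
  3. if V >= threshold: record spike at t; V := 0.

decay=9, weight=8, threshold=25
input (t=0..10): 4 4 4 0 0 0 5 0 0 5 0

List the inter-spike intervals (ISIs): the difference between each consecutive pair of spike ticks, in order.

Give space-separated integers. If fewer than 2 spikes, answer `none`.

t=0: input=4 -> V=0 FIRE
t=1: input=4 -> V=0 FIRE
t=2: input=4 -> V=0 FIRE
t=3: input=0 -> V=0
t=4: input=0 -> V=0
t=5: input=0 -> V=0
t=6: input=5 -> V=0 FIRE
t=7: input=0 -> V=0
t=8: input=0 -> V=0
t=9: input=5 -> V=0 FIRE
t=10: input=0 -> V=0

Answer: 1 1 4 3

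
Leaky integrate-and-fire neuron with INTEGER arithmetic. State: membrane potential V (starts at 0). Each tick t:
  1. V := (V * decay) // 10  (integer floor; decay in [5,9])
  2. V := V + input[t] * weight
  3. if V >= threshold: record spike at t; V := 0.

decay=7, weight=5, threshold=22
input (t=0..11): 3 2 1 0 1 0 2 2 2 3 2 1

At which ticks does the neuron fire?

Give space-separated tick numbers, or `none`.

t=0: input=3 -> V=15
t=1: input=2 -> V=20
t=2: input=1 -> V=19
t=3: input=0 -> V=13
t=4: input=1 -> V=14
t=5: input=0 -> V=9
t=6: input=2 -> V=16
t=7: input=2 -> V=21
t=8: input=2 -> V=0 FIRE
t=9: input=3 -> V=15
t=10: input=2 -> V=20
t=11: input=1 -> V=19

Answer: 8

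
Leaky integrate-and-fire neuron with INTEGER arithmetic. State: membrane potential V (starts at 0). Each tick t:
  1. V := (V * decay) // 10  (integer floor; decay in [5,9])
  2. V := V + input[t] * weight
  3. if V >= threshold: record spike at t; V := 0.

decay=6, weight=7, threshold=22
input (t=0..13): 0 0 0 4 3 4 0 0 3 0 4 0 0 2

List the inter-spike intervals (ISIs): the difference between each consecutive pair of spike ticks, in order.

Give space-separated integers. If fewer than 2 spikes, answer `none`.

Answer: 2 5

Derivation:
t=0: input=0 -> V=0
t=1: input=0 -> V=0
t=2: input=0 -> V=0
t=3: input=4 -> V=0 FIRE
t=4: input=3 -> V=21
t=5: input=4 -> V=0 FIRE
t=6: input=0 -> V=0
t=7: input=0 -> V=0
t=8: input=3 -> V=21
t=9: input=0 -> V=12
t=10: input=4 -> V=0 FIRE
t=11: input=0 -> V=0
t=12: input=0 -> V=0
t=13: input=2 -> V=14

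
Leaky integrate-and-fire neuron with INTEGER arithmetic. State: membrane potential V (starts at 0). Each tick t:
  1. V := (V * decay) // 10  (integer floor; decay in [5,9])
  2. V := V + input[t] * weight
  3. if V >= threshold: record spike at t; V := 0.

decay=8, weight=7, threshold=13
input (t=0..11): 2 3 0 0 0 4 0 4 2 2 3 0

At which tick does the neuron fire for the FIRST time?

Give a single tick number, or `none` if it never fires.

t=0: input=2 -> V=0 FIRE
t=1: input=3 -> V=0 FIRE
t=2: input=0 -> V=0
t=3: input=0 -> V=0
t=4: input=0 -> V=0
t=5: input=4 -> V=0 FIRE
t=6: input=0 -> V=0
t=7: input=4 -> V=0 FIRE
t=8: input=2 -> V=0 FIRE
t=9: input=2 -> V=0 FIRE
t=10: input=3 -> V=0 FIRE
t=11: input=0 -> V=0

Answer: 0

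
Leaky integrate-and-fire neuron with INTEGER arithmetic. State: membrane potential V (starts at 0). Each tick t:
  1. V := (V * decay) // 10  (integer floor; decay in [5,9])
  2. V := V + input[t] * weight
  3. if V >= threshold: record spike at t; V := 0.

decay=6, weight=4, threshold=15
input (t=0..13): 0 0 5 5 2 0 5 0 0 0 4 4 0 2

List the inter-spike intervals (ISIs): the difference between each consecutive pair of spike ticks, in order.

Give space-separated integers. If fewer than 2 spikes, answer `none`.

t=0: input=0 -> V=0
t=1: input=0 -> V=0
t=2: input=5 -> V=0 FIRE
t=3: input=5 -> V=0 FIRE
t=4: input=2 -> V=8
t=5: input=0 -> V=4
t=6: input=5 -> V=0 FIRE
t=7: input=0 -> V=0
t=8: input=0 -> V=0
t=9: input=0 -> V=0
t=10: input=4 -> V=0 FIRE
t=11: input=4 -> V=0 FIRE
t=12: input=0 -> V=0
t=13: input=2 -> V=8

Answer: 1 3 4 1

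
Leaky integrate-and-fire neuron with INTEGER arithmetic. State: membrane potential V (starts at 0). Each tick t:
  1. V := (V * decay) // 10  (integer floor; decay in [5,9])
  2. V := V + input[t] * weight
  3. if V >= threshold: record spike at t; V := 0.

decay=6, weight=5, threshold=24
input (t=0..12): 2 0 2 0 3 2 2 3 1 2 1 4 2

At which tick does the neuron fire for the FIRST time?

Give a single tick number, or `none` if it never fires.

t=0: input=2 -> V=10
t=1: input=0 -> V=6
t=2: input=2 -> V=13
t=3: input=0 -> V=7
t=4: input=3 -> V=19
t=5: input=2 -> V=21
t=6: input=2 -> V=22
t=7: input=3 -> V=0 FIRE
t=8: input=1 -> V=5
t=9: input=2 -> V=13
t=10: input=1 -> V=12
t=11: input=4 -> V=0 FIRE
t=12: input=2 -> V=10

Answer: 7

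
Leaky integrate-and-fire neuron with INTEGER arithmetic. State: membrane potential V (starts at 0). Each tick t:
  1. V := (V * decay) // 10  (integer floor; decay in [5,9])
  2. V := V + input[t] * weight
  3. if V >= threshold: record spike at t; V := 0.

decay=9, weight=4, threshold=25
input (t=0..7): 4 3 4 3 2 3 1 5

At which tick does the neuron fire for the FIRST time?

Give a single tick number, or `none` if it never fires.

Answer: 1

Derivation:
t=0: input=4 -> V=16
t=1: input=3 -> V=0 FIRE
t=2: input=4 -> V=16
t=3: input=3 -> V=0 FIRE
t=4: input=2 -> V=8
t=5: input=3 -> V=19
t=6: input=1 -> V=21
t=7: input=5 -> V=0 FIRE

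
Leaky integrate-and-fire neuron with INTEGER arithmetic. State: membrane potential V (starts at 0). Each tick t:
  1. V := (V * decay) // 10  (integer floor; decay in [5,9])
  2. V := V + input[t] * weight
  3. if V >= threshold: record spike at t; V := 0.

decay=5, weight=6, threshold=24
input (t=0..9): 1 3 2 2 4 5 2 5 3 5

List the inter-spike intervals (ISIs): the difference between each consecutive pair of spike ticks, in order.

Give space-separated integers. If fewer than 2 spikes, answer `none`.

t=0: input=1 -> V=6
t=1: input=3 -> V=21
t=2: input=2 -> V=22
t=3: input=2 -> V=23
t=4: input=4 -> V=0 FIRE
t=5: input=5 -> V=0 FIRE
t=6: input=2 -> V=12
t=7: input=5 -> V=0 FIRE
t=8: input=3 -> V=18
t=9: input=5 -> V=0 FIRE

Answer: 1 2 2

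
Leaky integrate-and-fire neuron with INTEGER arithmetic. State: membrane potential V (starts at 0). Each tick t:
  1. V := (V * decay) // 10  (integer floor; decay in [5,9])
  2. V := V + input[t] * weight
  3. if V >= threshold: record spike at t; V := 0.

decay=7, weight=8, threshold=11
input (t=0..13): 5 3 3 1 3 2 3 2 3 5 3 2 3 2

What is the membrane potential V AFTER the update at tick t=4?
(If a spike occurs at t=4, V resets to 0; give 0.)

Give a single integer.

Answer: 0

Derivation:
t=0: input=5 -> V=0 FIRE
t=1: input=3 -> V=0 FIRE
t=2: input=3 -> V=0 FIRE
t=3: input=1 -> V=8
t=4: input=3 -> V=0 FIRE
t=5: input=2 -> V=0 FIRE
t=6: input=3 -> V=0 FIRE
t=7: input=2 -> V=0 FIRE
t=8: input=3 -> V=0 FIRE
t=9: input=5 -> V=0 FIRE
t=10: input=3 -> V=0 FIRE
t=11: input=2 -> V=0 FIRE
t=12: input=3 -> V=0 FIRE
t=13: input=2 -> V=0 FIRE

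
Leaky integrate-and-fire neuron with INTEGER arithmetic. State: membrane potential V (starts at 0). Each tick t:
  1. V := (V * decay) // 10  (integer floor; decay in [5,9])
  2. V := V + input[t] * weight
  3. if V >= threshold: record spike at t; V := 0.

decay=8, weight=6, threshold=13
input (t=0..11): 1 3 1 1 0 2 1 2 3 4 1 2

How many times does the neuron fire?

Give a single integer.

t=0: input=1 -> V=6
t=1: input=3 -> V=0 FIRE
t=2: input=1 -> V=6
t=3: input=1 -> V=10
t=4: input=0 -> V=8
t=5: input=2 -> V=0 FIRE
t=6: input=1 -> V=6
t=7: input=2 -> V=0 FIRE
t=8: input=3 -> V=0 FIRE
t=9: input=4 -> V=0 FIRE
t=10: input=1 -> V=6
t=11: input=2 -> V=0 FIRE

Answer: 6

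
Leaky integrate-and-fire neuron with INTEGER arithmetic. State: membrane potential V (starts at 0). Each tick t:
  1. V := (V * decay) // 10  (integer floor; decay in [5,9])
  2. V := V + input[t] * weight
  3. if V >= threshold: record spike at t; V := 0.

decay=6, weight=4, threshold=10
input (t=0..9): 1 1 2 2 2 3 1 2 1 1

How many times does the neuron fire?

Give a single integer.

t=0: input=1 -> V=4
t=1: input=1 -> V=6
t=2: input=2 -> V=0 FIRE
t=3: input=2 -> V=8
t=4: input=2 -> V=0 FIRE
t=5: input=3 -> V=0 FIRE
t=6: input=1 -> V=4
t=7: input=2 -> V=0 FIRE
t=8: input=1 -> V=4
t=9: input=1 -> V=6

Answer: 4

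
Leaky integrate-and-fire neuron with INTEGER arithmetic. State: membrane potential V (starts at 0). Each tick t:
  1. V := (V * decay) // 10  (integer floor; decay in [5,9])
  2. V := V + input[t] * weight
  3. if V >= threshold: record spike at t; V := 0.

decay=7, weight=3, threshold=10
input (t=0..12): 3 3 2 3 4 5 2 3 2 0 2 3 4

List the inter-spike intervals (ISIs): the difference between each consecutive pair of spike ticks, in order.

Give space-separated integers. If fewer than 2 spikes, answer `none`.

Answer: 2 1 1 2 4 1

Derivation:
t=0: input=3 -> V=9
t=1: input=3 -> V=0 FIRE
t=2: input=2 -> V=6
t=3: input=3 -> V=0 FIRE
t=4: input=4 -> V=0 FIRE
t=5: input=5 -> V=0 FIRE
t=6: input=2 -> V=6
t=7: input=3 -> V=0 FIRE
t=8: input=2 -> V=6
t=9: input=0 -> V=4
t=10: input=2 -> V=8
t=11: input=3 -> V=0 FIRE
t=12: input=4 -> V=0 FIRE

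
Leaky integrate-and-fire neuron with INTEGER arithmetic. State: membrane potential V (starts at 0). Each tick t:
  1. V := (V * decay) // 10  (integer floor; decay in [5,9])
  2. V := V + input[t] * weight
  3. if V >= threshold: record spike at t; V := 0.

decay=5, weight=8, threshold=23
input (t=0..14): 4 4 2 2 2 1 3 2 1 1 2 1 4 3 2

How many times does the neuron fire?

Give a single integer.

Answer: 7

Derivation:
t=0: input=4 -> V=0 FIRE
t=1: input=4 -> V=0 FIRE
t=2: input=2 -> V=16
t=3: input=2 -> V=0 FIRE
t=4: input=2 -> V=16
t=5: input=1 -> V=16
t=6: input=3 -> V=0 FIRE
t=7: input=2 -> V=16
t=8: input=1 -> V=16
t=9: input=1 -> V=16
t=10: input=2 -> V=0 FIRE
t=11: input=1 -> V=8
t=12: input=4 -> V=0 FIRE
t=13: input=3 -> V=0 FIRE
t=14: input=2 -> V=16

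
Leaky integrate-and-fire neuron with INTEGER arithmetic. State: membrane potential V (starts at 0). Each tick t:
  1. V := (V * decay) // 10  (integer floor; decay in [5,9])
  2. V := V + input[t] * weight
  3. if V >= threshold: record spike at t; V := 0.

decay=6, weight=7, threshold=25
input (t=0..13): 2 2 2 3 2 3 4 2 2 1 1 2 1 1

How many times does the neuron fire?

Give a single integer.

t=0: input=2 -> V=14
t=1: input=2 -> V=22
t=2: input=2 -> V=0 FIRE
t=3: input=3 -> V=21
t=4: input=2 -> V=0 FIRE
t=5: input=3 -> V=21
t=6: input=4 -> V=0 FIRE
t=7: input=2 -> V=14
t=8: input=2 -> V=22
t=9: input=1 -> V=20
t=10: input=1 -> V=19
t=11: input=2 -> V=0 FIRE
t=12: input=1 -> V=7
t=13: input=1 -> V=11

Answer: 4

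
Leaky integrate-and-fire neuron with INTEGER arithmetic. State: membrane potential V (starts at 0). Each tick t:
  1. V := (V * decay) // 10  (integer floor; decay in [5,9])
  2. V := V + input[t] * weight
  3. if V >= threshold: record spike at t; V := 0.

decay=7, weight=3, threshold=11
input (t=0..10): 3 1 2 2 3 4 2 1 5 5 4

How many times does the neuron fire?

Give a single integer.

Answer: 6

Derivation:
t=0: input=3 -> V=9
t=1: input=1 -> V=9
t=2: input=2 -> V=0 FIRE
t=3: input=2 -> V=6
t=4: input=3 -> V=0 FIRE
t=5: input=4 -> V=0 FIRE
t=6: input=2 -> V=6
t=7: input=1 -> V=7
t=8: input=5 -> V=0 FIRE
t=9: input=5 -> V=0 FIRE
t=10: input=4 -> V=0 FIRE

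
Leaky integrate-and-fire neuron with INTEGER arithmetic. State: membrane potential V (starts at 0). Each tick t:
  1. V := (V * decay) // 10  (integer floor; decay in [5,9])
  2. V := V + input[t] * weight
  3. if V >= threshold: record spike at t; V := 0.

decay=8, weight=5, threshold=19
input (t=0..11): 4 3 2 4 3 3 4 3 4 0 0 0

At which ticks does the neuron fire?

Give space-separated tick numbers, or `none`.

t=0: input=4 -> V=0 FIRE
t=1: input=3 -> V=15
t=2: input=2 -> V=0 FIRE
t=3: input=4 -> V=0 FIRE
t=4: input=3 -> V=15
t=5: input=3 -> V=0 FIRE
t=6: input=4 -> V=0 FIRE
t=7: input=3 -> V=15
t=8: input=4 -> V=0 FIRE
t=9: input=0 -> V=0
t=10: input=0 -> V=0
t=11: input=0 -> V=0

Answer: 0 2 3 5 6 8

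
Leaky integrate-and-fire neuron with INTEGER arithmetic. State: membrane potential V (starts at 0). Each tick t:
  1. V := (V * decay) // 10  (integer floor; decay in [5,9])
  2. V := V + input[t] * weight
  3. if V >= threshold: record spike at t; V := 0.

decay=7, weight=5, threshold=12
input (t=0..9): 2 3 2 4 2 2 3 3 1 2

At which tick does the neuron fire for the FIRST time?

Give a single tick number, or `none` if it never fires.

t=0: input=2 -> V=10
t=1: input=3 -> V=0 FIRE
t=2: input=2 -> V=10
t=3: input=4 -> V=0 FIRE
t=4: input=2 -> V=10
t=5: input=2 -> V=0 FIRE
t=6: input=3 -> V=0 FIRE
t=7: input=3 -> V=0 FIRE
t=8: input=1 -> V=5
t=9: input=2 -> V=0 FIRE

Answer: 1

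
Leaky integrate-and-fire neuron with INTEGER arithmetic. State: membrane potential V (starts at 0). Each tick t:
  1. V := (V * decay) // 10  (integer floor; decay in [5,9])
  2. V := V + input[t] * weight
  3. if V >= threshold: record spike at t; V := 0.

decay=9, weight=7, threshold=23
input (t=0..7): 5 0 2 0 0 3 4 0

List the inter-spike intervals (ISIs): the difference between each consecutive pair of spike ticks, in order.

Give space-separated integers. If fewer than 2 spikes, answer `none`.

t=0: input=5 -> V=0 FIRE
t=1: input=0 -> V=0
t=2: input=2 -> V=14
t=3: input=0 -> V=12
t=4: input=0 -> V=10
t=5: input=3 -> V=0 FIRE
t=6: input=4 -> V=0 FIRE
t=7: input=0 -> V=0

Answer: 5 1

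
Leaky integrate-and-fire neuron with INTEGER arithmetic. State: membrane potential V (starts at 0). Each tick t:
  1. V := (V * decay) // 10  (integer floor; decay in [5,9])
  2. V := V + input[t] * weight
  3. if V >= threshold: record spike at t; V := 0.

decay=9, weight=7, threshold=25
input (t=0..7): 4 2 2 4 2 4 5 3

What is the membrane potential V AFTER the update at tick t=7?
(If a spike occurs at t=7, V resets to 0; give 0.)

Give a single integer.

Answer: 21

Derivation:
t=0: input=4 -> V=0 FIRE
t=1: input=2 -> V=14
t=2: input=2 -> V=0 FIRE
t=3: input=4 -> V=0 FIRE
t=4: input=2 -> V=14
t=5: input=4 -> V=0 FIRE
t=6: input=5 -> V=0 FIRE
t=7: input=3 -> V=21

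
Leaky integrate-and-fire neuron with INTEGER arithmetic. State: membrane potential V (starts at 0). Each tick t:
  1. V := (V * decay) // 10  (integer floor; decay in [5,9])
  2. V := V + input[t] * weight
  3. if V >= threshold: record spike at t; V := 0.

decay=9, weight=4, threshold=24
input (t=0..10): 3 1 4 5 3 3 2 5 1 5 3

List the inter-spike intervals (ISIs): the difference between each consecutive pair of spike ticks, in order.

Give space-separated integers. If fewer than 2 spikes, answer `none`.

t=0: input=3 -> V=12
t=1: input=1 -> V=14
t=2: input=4 -> V=0 FIRE
t=3: input=5 -> V=20
t=4: input=3 -> V=0 FIRE
t=5: input=3 -> V=12
t=6: input=2 -> V=18
t=7: input=5 -> V=0 FIRE
t=8: input=1 -> V=4
t=9: input=5 -> V=23
t=10: input=3 -> V=0 FIRE

Answer: 2 3 3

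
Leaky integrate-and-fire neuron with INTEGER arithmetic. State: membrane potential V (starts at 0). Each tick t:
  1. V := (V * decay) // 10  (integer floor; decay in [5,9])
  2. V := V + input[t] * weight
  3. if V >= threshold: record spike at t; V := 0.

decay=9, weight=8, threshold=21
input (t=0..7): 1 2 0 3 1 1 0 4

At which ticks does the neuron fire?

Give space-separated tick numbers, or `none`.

t=0: input=1 -> V=8
t=1: input=2 -> V=0 FIRE
t=2: input=0 -> V=0
t=3: input=3 -> V=0 FIRE
t=4: input=1 -> V=8
t=5: input=1 -> V=15
t=6: input=0 -> V=13
t=7: input=4 -> V=0 FIRE

Answer: 1 3 7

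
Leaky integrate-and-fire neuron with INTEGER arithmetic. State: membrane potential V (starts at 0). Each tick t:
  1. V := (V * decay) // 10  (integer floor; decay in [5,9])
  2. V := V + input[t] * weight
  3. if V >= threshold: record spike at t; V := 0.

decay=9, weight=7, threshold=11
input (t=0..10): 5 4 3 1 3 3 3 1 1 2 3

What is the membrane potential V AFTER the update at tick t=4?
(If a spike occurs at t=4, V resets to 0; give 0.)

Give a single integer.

t=0: input=5 -> V=0 FIRE
t=1: input=4 -> V=0 FIRE
t=2: input=3 -> V=0 FIRE
t=3: input=1 -> V=7
t=4: input=3 -> V=0 FIRE
t=5: input=3 -> V=0 FIRE
t=6: input=3 -> V=0 FIRE
t=7: input=1 -> V=7
t=8: input=1 -> V=0 FIRE
t=9: input=2 -> V=0 FIRE
t=10: input=3 -> V=0 FIRE

Answer: 0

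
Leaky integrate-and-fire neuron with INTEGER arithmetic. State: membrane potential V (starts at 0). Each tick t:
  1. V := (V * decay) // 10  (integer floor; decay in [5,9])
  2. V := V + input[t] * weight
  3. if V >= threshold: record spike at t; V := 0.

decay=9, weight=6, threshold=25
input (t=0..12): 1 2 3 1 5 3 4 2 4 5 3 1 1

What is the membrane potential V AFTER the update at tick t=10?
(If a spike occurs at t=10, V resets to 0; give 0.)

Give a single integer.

t=0: input=1 -> V=6
t=1: input=2 -> V=17
t=2: input=3 -> V=0 FIRE
t=3: input=1 -> V=6
t=4: input=5 -> V=0 FIRE
t=5: input=3 -> V=18
t=6: input=4 -> V=0 FIRE
t=7: input=2 -> V=12
t=8: input=4 -> V=0 FIRE
t=9: input=5 -> V=0 FIRE
t=10: input=3 -> V=18
t=11: input=1 -> V=22
t=12: input=1 -> V=0 FIRE

Answer: 18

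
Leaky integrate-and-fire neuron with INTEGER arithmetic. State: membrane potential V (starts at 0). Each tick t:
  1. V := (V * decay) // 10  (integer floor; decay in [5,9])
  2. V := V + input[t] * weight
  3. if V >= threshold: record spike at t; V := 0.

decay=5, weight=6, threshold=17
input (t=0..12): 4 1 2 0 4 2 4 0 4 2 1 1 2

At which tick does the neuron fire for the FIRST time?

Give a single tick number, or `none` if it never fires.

Answer: 0

Derivation:
t=0: input=4 -> V=0 FIRE
t=1: input=1 -> V=6
t=2: input=2 -> V=15
t=3: input=0 -> V=7
t=4: input=4 -> V=0 FIRE
t=5: input=2 -> V=12
t=6: input=4 -> V=0 FIRE
t=7: input=0 -> V=0
t=8: input=4 -> V=0 FIRE
t=9: input=2 -> V=12
t=10: input=1 -> V=12
t=11: input=1 -> V=12
t=12: input=2 -> V=0 FIRE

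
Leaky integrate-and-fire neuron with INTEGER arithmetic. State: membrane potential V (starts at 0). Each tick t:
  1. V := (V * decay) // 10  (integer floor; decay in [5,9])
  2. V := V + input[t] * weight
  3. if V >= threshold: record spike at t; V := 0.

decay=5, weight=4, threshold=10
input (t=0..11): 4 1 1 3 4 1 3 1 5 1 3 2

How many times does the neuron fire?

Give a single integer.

t=0: input=4 -> V=0 FIRE
t=1: input=1 -> V=4
t=2: input=1 -> V=6
t=3: input=3 -> V=0 FIRE
t=4: input=4 -> V=0 FIRE
t=5: input=1 -> V=4
t=6: input=3 -> V=0 FIRE
t=7: input=1 -> V=4
t=8: input=5 -> V=0 FIRE
t=9: input=1 -> V=4
t=10: input=3 -> V=0 FIRE
t=11: input=2 -> V=8

Answer: 6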